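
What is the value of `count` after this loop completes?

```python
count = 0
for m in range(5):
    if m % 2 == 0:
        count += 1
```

Count numbers divisible by 2 in range(5)
`count` takes the values: 0 → 1 → 2 → 3

Answer: 3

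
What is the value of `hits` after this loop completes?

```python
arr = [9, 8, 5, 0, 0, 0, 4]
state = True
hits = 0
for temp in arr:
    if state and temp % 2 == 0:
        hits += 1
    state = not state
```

Count even values at even positions
`hits` takes the values: 0 → 1 → 2

Answer: 2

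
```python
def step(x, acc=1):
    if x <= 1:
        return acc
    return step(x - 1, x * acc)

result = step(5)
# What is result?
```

Accumulator trace (n, acc): (5, 1) -> (4, 5) -> (3, 20) -> (2, 60) -> (1, 120) -> return 120

Answer: 120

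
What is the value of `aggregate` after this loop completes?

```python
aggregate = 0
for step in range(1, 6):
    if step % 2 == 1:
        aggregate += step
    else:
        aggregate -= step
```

Add odd, subtract even
`aggregate` takes the values: 0 → 1 → -1 → 2 → -2 → 3

Answer: 3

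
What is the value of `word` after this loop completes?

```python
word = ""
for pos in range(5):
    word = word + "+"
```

Repeat '+' 5 times
`word` takes the values: "" → "+" → "++" → "+++" → "++++" → "+++++"

Answer: "+++++"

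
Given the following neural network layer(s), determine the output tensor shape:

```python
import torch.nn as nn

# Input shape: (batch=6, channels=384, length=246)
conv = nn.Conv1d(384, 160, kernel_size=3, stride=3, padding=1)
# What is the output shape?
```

Input: (6, 384, 246) -> Output: (6, 160, 82)

Answer: (6, 160, 82)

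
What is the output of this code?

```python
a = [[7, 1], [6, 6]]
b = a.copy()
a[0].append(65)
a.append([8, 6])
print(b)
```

Key concept: shallow copy with nested lists.
Step by step:
`a = [[7, 1], [6, 6]]` → a = [[7, 1], [6, 6]]
`b = a.copy()` → b = [[7, 1], [6, 6]]
`a[0].append(65)` → a = [[7, 1, 65], [6, 6]]; b = [[7, 1, 65], [6, 6]]
`a.append([8, 6])` → a = [[7, 1, 65], [6, 6], [8, 6]]
`print(b)` → prints [[7, 1, 65], [6, 6]]

Answer: [[7, 1, 65], [6, 6]]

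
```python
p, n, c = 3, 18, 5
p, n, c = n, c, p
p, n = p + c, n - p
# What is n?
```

Trace:
`p, n, c = 3, 18, 5` → p = 3; n = 18; c = 5
`p, n, c = n, c, p` → p = 18; n = 5; c = 3
`p, n = p + c, n - p` → p = 21; n = -13
So n = -13

Answer: -13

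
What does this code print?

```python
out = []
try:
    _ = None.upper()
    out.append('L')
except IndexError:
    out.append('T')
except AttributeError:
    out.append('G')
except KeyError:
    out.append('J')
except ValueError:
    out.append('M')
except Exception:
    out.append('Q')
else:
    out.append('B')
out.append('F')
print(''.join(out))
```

Execution trace: 'G' (except AttributeError) → 'F' (after the try/except). Output: GF

Answer: GF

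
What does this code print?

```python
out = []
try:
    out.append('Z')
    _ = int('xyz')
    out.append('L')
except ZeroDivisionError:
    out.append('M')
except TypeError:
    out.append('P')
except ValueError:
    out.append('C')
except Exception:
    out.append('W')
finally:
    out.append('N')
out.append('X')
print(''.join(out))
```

Execution trace: 'Z' (try body) → 'C' (except ValueError) → 'N' (finally) → 'X' (after the try/except). Output: ZCNX

Answer: ZCNX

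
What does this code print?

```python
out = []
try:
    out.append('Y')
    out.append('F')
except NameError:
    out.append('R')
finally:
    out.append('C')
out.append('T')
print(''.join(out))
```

Execution trace: 'Y' (try body) → 'F' (try body, no exception) → 'C' (finally) → 'T' (after the try/except). Output: YFCT

Answer: YFCT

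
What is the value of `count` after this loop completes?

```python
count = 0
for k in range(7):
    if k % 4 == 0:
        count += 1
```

Count numbers divisible by 4 in range(7)
`count` takes the values: 0 → 1 → 2

Answer: 2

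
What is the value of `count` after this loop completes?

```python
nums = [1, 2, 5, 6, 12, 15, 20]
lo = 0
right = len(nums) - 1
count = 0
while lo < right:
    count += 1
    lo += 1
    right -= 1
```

Iterations until pointers meet (list length 7)
`count` takes the values: 0 → 1 → 2 → 3

Answer: 3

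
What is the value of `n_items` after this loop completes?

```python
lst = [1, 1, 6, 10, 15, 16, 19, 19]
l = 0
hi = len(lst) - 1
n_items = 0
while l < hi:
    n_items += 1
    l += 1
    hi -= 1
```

Iterations until pointers meet (list length 8)
`n_items` takes the values: 0 → 1 → 2 → 3 → 4

Answer: 4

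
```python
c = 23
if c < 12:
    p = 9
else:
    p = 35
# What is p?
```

Trace:
`c = 23` → c = 23
`if c < 12: ...` → c < 12 is False, take else branch → p = 35
So p = 35

Answer: 35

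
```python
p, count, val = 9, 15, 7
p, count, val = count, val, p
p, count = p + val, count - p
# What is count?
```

Trace:
`p, count, val = 9, 15, 7` → p = 9; count = 15; val = 7
`p, count, val = count, val, p` → p = 15; count = 7; val = 9
`p, count = p + val, count - p` → p = 24; count = -8
So count = -8

Answer: -8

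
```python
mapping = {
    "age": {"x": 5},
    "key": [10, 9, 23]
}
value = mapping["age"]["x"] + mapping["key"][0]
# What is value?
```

Trace:
`mapping = { ...` → mapping = {'age': {'x': 5}, 'key': [10, 9, 23]}
`value = mapping["age"]["x"] + mapping["key"][0]` → value = 15
So value = 15

Answer: 15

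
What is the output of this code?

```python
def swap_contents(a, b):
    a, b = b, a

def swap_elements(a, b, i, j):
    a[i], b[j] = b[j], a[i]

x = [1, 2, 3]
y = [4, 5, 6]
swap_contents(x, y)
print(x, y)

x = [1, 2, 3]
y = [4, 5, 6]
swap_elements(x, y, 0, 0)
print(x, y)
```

Key concept: parameter rebinding vs mutation.
Step by step:
`x = [1, 2, 3]` → x = [1, 2, 3]
`y = [4, 5, 6]` → y = [4, 5, 6]
`swap_contents(x, y)` → no visible change to tracked variables
`print(x, y)` → prints [1, 2, 3] [4, 5, 6]
`x = [1, 2, 3]` → x = [1, 2, 3]
`y = [4, 5, 6]` → y = [4, 5, 6]
`swap_elements(x, y, 0, 0)` → x = [4, 2, 3]; y = [1, 5, 6]
`print(x, y)` → prints [4, 2, 3] [1, 5, 6]

Answer:
[1, 2, 3] [4, 5, 6]
[4, 2, 3] [1, 5, 6]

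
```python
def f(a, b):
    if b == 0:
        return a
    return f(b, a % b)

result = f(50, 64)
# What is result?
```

f(50, 64) -> f(64, 50) -> f(50, 14) -> f(14, 8) -> f(8, 6) -> f(6, 2) -> f(2, 0) -> 2

Answer: 2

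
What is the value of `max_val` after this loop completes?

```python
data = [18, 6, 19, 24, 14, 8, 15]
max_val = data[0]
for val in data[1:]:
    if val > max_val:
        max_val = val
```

Maximum of [18, 6, 19, 24, 14, 8, 15]
`max_val` takes the values: 18 → 19 → 24

Answer: 24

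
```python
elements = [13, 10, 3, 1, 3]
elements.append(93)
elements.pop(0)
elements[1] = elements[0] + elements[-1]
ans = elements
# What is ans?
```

Trace:
`elements = [13, 10, 3, 1, 3]` → elements = [13, 10, 3, 1, 3]
`elements.append(93)` → elements = [13, 10, 3, 1, 3, 93]
`elements.pop(0)` → elements = [10, 3, 1, 3, 93]
`elements[1] = elements[0] + elements[-1]` → elements = [10, 103, 1, 3, 93]
`ans = elements` → ans = [10, 103, 1, 3, 93]
So ans = [10, 103, 1, 3, 93]

Answer: [10, 103, 1, 3, 93]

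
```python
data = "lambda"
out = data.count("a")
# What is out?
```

Trace:
`data = "lambda"` → data = 'lambda'
`out = data.count("a")` → out = 2
So out = 2

Answer: 2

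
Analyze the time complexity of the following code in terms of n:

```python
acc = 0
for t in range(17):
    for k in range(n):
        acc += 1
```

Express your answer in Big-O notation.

Each loop level contributes: 1 × n. Multiplying the contributions gives O(n).

Answer: O(n)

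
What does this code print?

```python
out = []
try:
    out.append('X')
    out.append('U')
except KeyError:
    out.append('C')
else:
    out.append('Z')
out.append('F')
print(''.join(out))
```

Execution trace: 'X' (try body) → 'U' (try body, no exception) → 'Z' (else) → 'F' (after the try/except). Output: XUZF

Answer: XUZF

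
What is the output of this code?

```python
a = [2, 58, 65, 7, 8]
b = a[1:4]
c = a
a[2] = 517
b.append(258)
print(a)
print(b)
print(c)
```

Key concept: slice vs alias.
Step by step:
`a = [2, 58, 65, 7, 8]` → a = [2, 58, 65, 7, 8]
`b = a[1:4]` → b = [58, 65, 7]
`c = a` → c = [2, 58, 65, 7, 8] (same object as a)
`a[2] = 517` → a = [2, 58, 517, 7, 8] (same object as c); c = [2, 58, 517, 7, 8] (same object as a)
`b.append(258)` → b = [58, 65, 7, 258]
`print(a)` → prints [2, 58, 517, 7, 8]
`print(b)` → prints [58, 65, 7, 258]
`print(c)` → prints [2, 58, 517, 7, 8]

Answer:
[2, 58, 517, 7, 8]
[58, 65, 7, 258]
[2, 58, 517, 7, 8]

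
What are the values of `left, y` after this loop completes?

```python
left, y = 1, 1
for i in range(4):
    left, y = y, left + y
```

Fibonacci: after 4 iterations
`left, y` takes the values: (1, 1) → (1, 2) → (2, 3) → (3, 5) → (5, 8)

Answer: 5, 8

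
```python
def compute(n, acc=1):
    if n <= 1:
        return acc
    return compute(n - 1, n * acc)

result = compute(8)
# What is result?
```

Accumulator trace (n, acc): (8, 1) -> (7, 8) -> (6, 56) -> (5, 336) -> (4, 1680) -> (3, 6720) -> (2, 20160) -> (1, 40320) -> return 40320

Answer: 40320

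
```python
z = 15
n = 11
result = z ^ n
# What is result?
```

Trace:
`z = 15` → z = 15
`n = 11` → n = 11
`result = z ^ n` → result = 4
So result = 4

Answer: 4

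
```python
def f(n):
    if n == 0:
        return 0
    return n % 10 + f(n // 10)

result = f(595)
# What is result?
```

Sum of digits of 595: 5 + 9 + 5 = 19

Answer: 19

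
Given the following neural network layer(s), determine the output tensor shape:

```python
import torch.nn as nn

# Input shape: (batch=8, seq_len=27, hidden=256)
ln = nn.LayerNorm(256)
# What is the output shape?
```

Input: (8, 27, 256) -> Output: (8, 27, 256)

Answer: (8, 27, 256)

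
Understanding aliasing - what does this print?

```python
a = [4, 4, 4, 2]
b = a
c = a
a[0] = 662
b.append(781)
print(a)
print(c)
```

Key concept: multiple aliases.
Step by step:
`a = [4, 4, 4, 2]` → a = [4, 4, 4, 2]
`b = a` → b = [4, 4, 4, 2] (same object as a)
`c = a` → c = [4, 4, 4, 2] (same object as a, b)
`a[0] = 662` → a = [662, 4, 4, 2] (same object as b, c); b = [662, 4, 4, 2] (same object as a, c); c = [662, 4, 4, 2] (same object as a, b)
`b.append(781)` → a = [662, 4, 4, 2, 781] (same object as b, c); b = [662, 4, 4, 2, 781] (same object as a, c); c = [662, 4, 4, 2, 781] (same object as a, b)
`print(a)` → prints [662, 4, 4, 2, 781]
`print(c)` → prints [662, 4, 4, 2, 781]

Answer:
[662, 4, 4, 2, 781]
[662, 4, 4, 2, 781]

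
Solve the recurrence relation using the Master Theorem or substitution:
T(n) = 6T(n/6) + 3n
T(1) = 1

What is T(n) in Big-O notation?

By Master Theorem: a=6, b=6, f(n)=3n. Since log_6(6) = 1 and f(n) = Θ(n^1), Case 2 applies. T(n) = O(n log n).

Answer: O(n log n)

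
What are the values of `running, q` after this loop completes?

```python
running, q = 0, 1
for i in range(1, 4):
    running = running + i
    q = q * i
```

Sum and factorial of 1 to 3
`running, q` takes the values: (0, 1) → (1, 1) → (3, 1) → (3, 2) → (6, 2) → (6, 6)

Answer: 6, 6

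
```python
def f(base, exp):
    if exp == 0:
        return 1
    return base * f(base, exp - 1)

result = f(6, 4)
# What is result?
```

f(6, 4) = 6 * 6 * 6 * 6 = 1296

Answer: 1296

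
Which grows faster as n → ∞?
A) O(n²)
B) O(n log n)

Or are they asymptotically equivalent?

O(n²) vs O(n log n): Higher order terms dominate.

Answer: A) O(n²) grows faster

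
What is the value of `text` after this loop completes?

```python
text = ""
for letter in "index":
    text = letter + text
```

Reverse 'index'
`text` takes the values: "" → "i" → "ni" → "dni" → "edni" → "xedni"

Answer: "xedni"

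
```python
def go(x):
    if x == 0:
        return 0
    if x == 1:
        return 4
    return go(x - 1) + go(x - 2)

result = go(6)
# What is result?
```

Build up from base cases: go(0)=0, go(1)=4, go(2)=4, go(3)=8, go(4)=12, go(5)=20, go(6)=32

Answer: 32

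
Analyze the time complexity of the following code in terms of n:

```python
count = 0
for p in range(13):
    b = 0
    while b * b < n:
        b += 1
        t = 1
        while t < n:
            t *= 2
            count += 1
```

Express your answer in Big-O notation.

Each loop level contributes: 1 × √n × log n. Multiplying the contributions gives O(√n log n).

Answer: O(√n log n)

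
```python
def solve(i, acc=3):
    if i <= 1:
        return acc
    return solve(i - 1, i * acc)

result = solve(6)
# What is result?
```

Accumulator trace (n, acc): (6, 3) -> (5, 18) -> (4, 90) -> (3, 360) -> (2, 1080) -> (1, 2160) -> return 2160

Answer: 2160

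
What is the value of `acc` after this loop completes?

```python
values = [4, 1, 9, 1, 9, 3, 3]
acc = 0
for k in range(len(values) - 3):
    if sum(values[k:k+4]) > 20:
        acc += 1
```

Count windows with sum > 20
`acc` takes the values: 0 → 1

Answer: 1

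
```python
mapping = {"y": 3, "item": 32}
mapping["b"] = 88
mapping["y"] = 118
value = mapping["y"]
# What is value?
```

Trace:
`mapping = {"y": 3, "item": 32}` → mapping = {'y': 3, 'item': 32}
`mapping["b"] = 88` → mapping = {'y': 3, 'item': 32, 'b': 88}
`mapping["y"] = 118` → mapping = {'y': 118, 'item': 32, 'b': 88}
`value = mapping["y"]` → value = 118
So value = 118

Answer: 118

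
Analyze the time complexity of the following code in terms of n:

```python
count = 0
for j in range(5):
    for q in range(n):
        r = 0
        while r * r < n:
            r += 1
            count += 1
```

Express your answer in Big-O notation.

Each loop level contributes: 1 × n × √n. Multiplying the contributions gives O(n√n).

Answer: O(n√n)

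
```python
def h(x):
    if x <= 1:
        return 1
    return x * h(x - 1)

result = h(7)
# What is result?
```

h(7) = 7 * 6 * 5 * 4 * 3 * 2 * 1 = 5040

Answer: 5040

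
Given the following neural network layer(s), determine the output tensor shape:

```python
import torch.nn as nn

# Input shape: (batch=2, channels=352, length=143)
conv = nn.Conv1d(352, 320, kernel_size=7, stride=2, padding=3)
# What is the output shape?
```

Input: (2, 352, 143) -> Output: (2, 320, 72)

Answer: (2, 320, 72)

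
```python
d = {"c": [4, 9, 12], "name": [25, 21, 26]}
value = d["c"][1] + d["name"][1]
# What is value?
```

Trace:
`d = {"c": [4, 9, 12], "name": [25, 21, 26]}` → d = {'c': [4, 9, 12], 'name': [25, 21, 26]}
`value = d["c"][1] + d["name"][1]` → value = 30
So value = 30

Answer: 30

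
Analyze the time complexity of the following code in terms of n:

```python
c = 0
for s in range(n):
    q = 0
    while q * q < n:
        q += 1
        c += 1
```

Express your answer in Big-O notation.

Each loop level contributes: n × √n. Multiplying the contributions gives O(n√n).

Answer: O(n√n)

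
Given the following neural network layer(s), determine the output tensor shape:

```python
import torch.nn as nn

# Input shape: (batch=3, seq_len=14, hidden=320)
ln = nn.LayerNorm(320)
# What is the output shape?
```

Input: (3, 14, 320) -> Output: (3, 14, 320)

Answer: (3, 14, 320)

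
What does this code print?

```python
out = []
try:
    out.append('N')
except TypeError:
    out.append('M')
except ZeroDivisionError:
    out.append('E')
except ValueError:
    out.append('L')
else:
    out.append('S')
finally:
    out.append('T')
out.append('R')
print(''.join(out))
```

Execution trace: 'N' (try body, no exception) → 'S' (else) → 'T' (finally) → 'R' (after the try/except). Output: NSTR

Answer: NSTR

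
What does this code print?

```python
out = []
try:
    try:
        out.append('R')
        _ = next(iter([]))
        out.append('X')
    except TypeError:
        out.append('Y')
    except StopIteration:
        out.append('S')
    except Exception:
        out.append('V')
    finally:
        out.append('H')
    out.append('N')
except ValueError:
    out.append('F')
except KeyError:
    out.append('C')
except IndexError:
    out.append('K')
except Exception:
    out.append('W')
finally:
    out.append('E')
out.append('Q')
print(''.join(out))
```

Execution trace: 'R' (inner try body) → 'S' (inner except StopIteration) → 'H' (inner finally) → 'N' (try body, no exception) → 'E' (finally) → 'Q' (after the try/except). Output: RSHNEQ

Answer: RSHNEQ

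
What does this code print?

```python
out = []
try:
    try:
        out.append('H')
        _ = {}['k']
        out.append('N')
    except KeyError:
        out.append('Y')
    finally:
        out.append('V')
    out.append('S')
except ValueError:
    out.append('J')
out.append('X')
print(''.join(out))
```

Execution trace: 'H' (inner try body) → 'Y' (inner except KeyError) → 'V' (inner finally) → 'S' (try body, no exception) → 'X' (after the try/except). Output: HYVSX

Answer: HYVSX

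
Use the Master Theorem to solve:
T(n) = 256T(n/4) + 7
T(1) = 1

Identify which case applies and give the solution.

a=256, b=4, f(n)=7. log_4(256) = 4. Since c=0 < 4, Case 1 applies: T(n) = Θ(n^log_b(a)) = O(n^4).

Answer: O(n^4) - Case 1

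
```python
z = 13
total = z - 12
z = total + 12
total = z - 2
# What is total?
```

Trace:
`z = 13` → z = 13
`total = z - 12` → total = 1
`z = total + 12` → z = 13
`total = z - 2` → total = 11
So total = 11

Answer: 11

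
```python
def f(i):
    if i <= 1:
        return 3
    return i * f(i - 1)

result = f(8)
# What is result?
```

f(8) = 8 * 7 * 6 * 5 * 4 * 3 * 2 * 3 = 120960

Answer: 120960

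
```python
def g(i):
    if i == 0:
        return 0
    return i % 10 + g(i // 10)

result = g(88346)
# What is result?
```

Sum of digits of 88346: 6 + 4 + 3 + 8 + 8 = 29

Answer: 29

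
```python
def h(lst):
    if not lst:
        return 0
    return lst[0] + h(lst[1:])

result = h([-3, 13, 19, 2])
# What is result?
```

(-3) + 13 + 19 + 2 + 0 = 31

Answer: 31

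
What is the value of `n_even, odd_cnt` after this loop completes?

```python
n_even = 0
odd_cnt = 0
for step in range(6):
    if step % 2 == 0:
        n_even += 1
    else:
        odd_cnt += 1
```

Count evens and odds in range(6)
`n_even, odd_cnt` takes the values: (0, 0) → (1, 0) → (1, 1) → (2, 1) → (2, 2) → (3, 2) → (3, 3)

Answer: 3, 3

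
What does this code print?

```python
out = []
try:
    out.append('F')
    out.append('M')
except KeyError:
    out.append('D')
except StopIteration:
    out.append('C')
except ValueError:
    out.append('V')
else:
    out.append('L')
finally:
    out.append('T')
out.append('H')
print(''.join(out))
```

Execution trace: 'F' (try body) → 'M' (try body, no exception) → 'L' (else) → 'T' (finally) → 'H' (after the try/except). Output: FMLTH

Answer: FMLTH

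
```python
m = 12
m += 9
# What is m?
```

Trace:
`m = 12` → m = 12
`m += 9` → m = 21
So m = 21

Answer: 21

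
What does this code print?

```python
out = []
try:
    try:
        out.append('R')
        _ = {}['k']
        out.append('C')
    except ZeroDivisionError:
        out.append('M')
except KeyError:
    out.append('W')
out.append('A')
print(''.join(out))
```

Execution trace: 'R' (try body) → 'W' (outer except KeyError) → 'A' (after the try/except). Output: RWA

Answer: RWA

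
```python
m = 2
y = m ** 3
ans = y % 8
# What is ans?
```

Trace:
`m = 2` → m = 2
`y = m ** 3` → y = 8
`ans = y % 8` → ans = 0
So ans = 0

Answer: 0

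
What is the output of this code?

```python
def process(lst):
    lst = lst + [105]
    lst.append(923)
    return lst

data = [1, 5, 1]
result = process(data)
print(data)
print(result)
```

Key concept: rebinding parameter vs mutation.
Step by step:
`data = [1, 5, 1]` → data = [1, 5, 1]
`result = process(data)` → result = [1, 5, 1, 105, 923]
`print(data)` → prints [1, 5, 1]
`print(result)` → prints [1, 5, 1, 105, 923]

Answer:
[1, 5, 1]
[1, 5, 1, 105, 923]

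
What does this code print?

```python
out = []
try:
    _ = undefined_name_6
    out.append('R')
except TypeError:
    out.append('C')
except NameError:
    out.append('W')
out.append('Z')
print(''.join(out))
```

Execution trace: 'W' (except NameError) → 'Z' (after the try/except). Output: WZ

Answer: WZ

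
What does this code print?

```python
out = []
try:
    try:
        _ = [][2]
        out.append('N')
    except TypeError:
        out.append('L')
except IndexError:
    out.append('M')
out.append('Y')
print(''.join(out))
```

Execution trace: 'M' (outer except IndexError) → 'Y' (after the try/except). Output: MY

Answer: MY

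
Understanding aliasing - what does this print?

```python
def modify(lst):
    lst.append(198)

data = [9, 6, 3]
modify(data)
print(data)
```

Key concept: function modifies passed list.
Step by step:
`data = [9, 6, 3]` → data = [9, 6, 3]
`modify(data)` → data = [9, 6, 3, 198]
`print(data)` → prints [9, 6, 3, 198]

Answer: [9, 6, 3, 198]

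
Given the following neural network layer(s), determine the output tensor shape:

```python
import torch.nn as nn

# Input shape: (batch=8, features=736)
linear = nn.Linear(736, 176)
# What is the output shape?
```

Input: (8, 736) -> Output: (8, 176)

Answer: (8, 176)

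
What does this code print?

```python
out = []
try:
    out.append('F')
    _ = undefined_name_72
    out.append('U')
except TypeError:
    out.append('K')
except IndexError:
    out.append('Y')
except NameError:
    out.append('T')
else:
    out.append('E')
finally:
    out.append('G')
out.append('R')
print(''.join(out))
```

Execution trace: 'F' (try body) → 'T' (except NameError) → 'G' (finally) → 'R' (after the try/except). Output: FTGR

Answer: FTGR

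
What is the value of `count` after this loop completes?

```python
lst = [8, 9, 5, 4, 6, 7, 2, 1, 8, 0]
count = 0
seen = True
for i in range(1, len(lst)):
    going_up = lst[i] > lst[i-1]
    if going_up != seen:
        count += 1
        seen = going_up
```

Count direction changes in [8, 9, 5, 4, 6, 7, 2, 1, 8, 0]
`count` takes the values: 0 → 1 → 2 → 3 → 4 → 5

Answer: 5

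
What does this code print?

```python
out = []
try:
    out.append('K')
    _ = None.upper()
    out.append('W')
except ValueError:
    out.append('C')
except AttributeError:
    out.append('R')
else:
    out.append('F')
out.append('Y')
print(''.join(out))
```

Execution trace: 'K' (try body) → 'R' (except AttributeError) → 'Y' (after the try/except). Output: KRY

Answer: KRY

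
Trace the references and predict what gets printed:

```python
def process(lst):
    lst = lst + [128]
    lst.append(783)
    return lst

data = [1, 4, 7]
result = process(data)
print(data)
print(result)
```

Key concept: rebinding parameter vs mutation.
Step by step:
`data = [1, 4, 7]` → data = [1, 4, 7]
`result = process(data)` → result = [1, 4, 7, 128, 783]
`print(data)` → prints [1, 4, 7]
`print(result)` → prints [1, 4, 7, 128, 783]

Answer:
[1, 4, 7]
[1, 4, 7, 128, 783]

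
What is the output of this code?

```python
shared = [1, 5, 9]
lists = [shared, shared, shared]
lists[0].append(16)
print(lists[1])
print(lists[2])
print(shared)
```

Key concept: list of same reference.
Step by step:
`shared = [1, 5, 9]` → shared = [1, 5, 9]
`lists = [shared, shared, shared]` → lists = [[1, 5, 9], [1, 5, 9], [1, 5, 9]]
`lists[0].append(16)` → shared = [1, 5, 9, 16]; lists = [[1, 5, 9, 16], [1, 5, 9, 16], [1, 5, 9, 16]]
`print(lists[1])` → prints [1, 5, 9, 16]
`print(lists[2])` → prints [1, 5, 9, 16]
`print(shared)` → prints [1, 5, 9, 16]

Answer:
[1, 5, 9, 16]
[1, 5, 9, 16]
[1, 5, 9, 16]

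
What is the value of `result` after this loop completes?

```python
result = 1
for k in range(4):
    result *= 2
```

2^4 = 16
`result` takes the values: 1 → 2 → 4 → 8 → 16

Answer: 16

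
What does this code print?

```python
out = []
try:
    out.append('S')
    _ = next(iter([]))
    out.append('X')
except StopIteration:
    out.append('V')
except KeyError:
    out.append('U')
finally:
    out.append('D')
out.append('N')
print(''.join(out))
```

Execution trace: 'S' (try body) → 'V' (except StopIteration) → 'D' (finally) → 'N' (after the try/except). Output: SVDN

Answer: SVDN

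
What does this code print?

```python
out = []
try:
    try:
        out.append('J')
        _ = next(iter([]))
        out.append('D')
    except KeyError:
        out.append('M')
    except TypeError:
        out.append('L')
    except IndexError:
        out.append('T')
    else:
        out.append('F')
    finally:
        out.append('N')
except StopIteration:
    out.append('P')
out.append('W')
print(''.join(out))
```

Execution trace: 'J' (try body) → 'N' (finally) → 'P' (outer except StopIteration) → 'W' (after the try/except). Output: JNPW

Answer: JNPW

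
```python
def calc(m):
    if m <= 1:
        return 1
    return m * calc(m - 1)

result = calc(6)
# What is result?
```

calc(6) = 6 * 5 * 4 * 3 * 2 * 1 = 720

Answer: 720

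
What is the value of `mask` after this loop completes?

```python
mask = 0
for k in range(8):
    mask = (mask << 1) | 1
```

Build 8 consecutive 1-bits: 0b11111111
`mask` takes the values: 0 → 1 → 3 → 7 → 15 → 31 → 63 → 127 → 255

Answer: 255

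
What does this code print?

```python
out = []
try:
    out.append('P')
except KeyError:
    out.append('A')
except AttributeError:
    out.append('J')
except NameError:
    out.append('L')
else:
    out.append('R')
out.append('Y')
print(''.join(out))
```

Execution trace: 'P' (try body, no exception) → 'R' (else) → 'Y' (after the try/except). Output: PRY

Answer: PRY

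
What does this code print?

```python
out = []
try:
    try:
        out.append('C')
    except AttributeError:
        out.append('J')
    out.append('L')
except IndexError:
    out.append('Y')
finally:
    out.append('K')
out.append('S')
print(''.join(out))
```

Execution trace: 'C' (inner try body, no exception) → 'L' (try body, no exception) → 'K' (finally) → 'S' (after the try/except). Output: CLKS

Answer: CLKS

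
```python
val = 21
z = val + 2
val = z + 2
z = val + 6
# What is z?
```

Trace:
`val = 21` → val = 21
`z = val + 2` → z = 23
`val = z + 2` → val = 25
`z = val + 6` → z = 31
So z = 31

Answer: 31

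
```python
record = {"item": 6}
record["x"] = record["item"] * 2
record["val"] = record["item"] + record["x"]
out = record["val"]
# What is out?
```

Trace:
`record = {"item": 6}` → record = {'item': 6}
`record["x"] = record["item"] * 2` → record = {'item': 6, 'x': 12}
`record["val"] = record["item"] + record["x"]` → record = {'item': 6, 'x': 12, 'val': 18}
`out = record["val"]` → out = 18
So out = 18

Answer: 18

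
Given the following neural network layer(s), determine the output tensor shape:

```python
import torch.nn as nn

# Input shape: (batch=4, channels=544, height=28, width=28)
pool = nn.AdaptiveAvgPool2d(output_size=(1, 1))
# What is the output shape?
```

Input: (4, 544, 28, 28) -> Output: (4, 544, 1, 1)

Answer: (4, 544, 1, 1)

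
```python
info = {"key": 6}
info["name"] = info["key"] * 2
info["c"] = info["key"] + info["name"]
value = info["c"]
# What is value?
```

Trace:
`info = {"key": 6}` → info = {'key': 6}
`info["name"] = info["key"] * 2` → info = {'key': 6, 'name': 12}
`info["c"] = info["key"] + info["name"]` → info = {'key': 6, 'name': 12, 'c': 18}
`value = info["c"]` → value = 18
So value = 18

Answer: 18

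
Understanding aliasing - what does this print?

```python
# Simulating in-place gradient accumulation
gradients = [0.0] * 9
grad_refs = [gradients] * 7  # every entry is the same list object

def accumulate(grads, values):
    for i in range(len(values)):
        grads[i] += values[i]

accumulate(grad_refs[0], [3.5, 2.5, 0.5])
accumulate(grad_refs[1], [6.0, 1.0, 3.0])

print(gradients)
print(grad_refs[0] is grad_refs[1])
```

Key concept: gradient accumulation aliasing.
Step by step:
`gradients = [0.0] * 9` → gradients = [0.0, 0.0, 0.0, 0.0, 0.0, 0.0, 0.0, 0.0, 0.0]
`grad_refs = [gradients] * 7` → grad_refs = [[0.0, 0.0, 0.0, 0.0, 0.0, 0.0, 0.0, 0.0, 0.0], [0.0, 0.0, 0.0, 0.0, 0.0, 0.0, 0.0, 0.0, 0.0], [0.0, 0.0, 0.0, 0.0, 0.0, 0.0, 0.0, 0.0, 0.0], [0.0, 0.0, 0.0, 0.0, 0.0, 0.0, 0.0, 0.0, 0.0], [0.0, 0.0, 0.0, 0.0, 0.0, 0.0, 0.0, 0.0, 0.0], [0.0, 0.0, 0.0, 0.0, 0.0, 0.0, 0.0, 0.0, 0.0], [0.0, 0.0, 0.0, 0.0, 0.0, 0.0, 0.0, 0.0, 0.0]]
`accumulate(grad_refs[0], [3.5, 2.5, 0.5])` → gradients = [3.5, 2.5, 0.5, 0.0, 0.0, 0.0, 0.0, 0.0, 0.0]; grad_refs = [[3.5, 2.5, 0.5, 0.0, 0.0, 0.0, 0.0, 0.0, 0.0], [3.5, 2.5, 0.5, 0.0, 0.0, 0.0, 0.0, 0.0, 0.0], [3.5, 2.5, 0.5, 0.0, 0.0, 0.0, 0.0, 0.0, 0.0], [3.5, 2.5, 0.5, 0.0, 0.0, 0.0, 0.0, 0.0, 0.0], [3.5, 2.5, 0.5, 0.0, 0.0, 0.0, 0.0, 0.0, 0.0], [3.5, 2.5, 0.5, 0.0, 0.0, 0.0, 0.0, 0.0, 0.0], [3.5, 2.5, 0.5, 0.0, 0.0, 0.0, 0.0, 0.0, 0.0]]
`accumulate(grad_refs[1], [6.0, 1.0, 3.0])` → gradients = [9.5, 3.5, 3.5, 0.0, 0.0, 0.0, 0.0, 0.0, 0.0]; grad_refs = [[9.5, 3.5, 3.5, 0.0, 0.0, 0.0, 0.0, 0.0, 0.0], [9.5, 3.5, 3.5, 0.0, 0.0, 0.0, 0.0, 0.0, 0.0], [9.5, 3.5, 3.5, 0.0, 0.0, 0.0, 0.0, 0.0, 0.0], [9.5, 3.5, 3.5, 0.0, 0.0, 0.0, 0.0, 0.0, 0.0], [9.5, 3.5, 3.5, 0.0, 0.0, 0.0, 0.0, 0.0, 0.0], [9.5, 3.5, 3.5, 0.0, 0.0, 0.0, 0.0, 0.0, 0.0], [9.5, 3.5, 3.5, 0.0, 0.0, 0.0, 0.0, 0.0, 0.0]]
`print(gradients)` → prints [9.5, 3.5, 3.5, 0.0, 0.0, 0.0, 0.0, 0.0, 0.0]
`print(grad_refs[0] is grad_refs[1])` → prints True

Answer:
[9.5, 3.5, 3.5, 0.0, 0.0, 0.0, 0.0, 0.0, 0.0]
True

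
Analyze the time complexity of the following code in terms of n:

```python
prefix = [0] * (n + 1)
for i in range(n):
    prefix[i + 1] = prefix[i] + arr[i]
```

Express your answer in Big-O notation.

This is Prefix sum computation. Time complexity: O(n).

Answer: O(n)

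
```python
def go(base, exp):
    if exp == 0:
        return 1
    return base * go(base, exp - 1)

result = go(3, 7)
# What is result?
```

go(3, 7) = 3 * 3 * 3 * 3 * 3 * 3 * 3 = 2187

Answer: 2187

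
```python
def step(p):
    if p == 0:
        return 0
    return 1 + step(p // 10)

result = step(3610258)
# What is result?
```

Count of digits of 3610258: 7

Answer: 7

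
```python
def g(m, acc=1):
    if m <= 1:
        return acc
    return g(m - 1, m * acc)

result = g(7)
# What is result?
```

Accumulator trace (n, acc): (7, 1) -> (6, 7) -> (5, 42) -> (4, 210) -> (3, 840) -> (2, 2520) -> (1, 5040) -> return 5040

Answer: 5040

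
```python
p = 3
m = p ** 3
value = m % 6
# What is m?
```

Trace:
`p = 3` → p = 3
`m = p ** 3` → m = 27
`value = m % 6` → value = 3
So m = 27

Answer: 27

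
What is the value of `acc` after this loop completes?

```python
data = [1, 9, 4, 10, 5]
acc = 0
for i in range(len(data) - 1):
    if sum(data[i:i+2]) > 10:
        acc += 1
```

Count windows with sum > 10
`acc` takes the values: 0 → 1 → 2 → 3

Answer: 3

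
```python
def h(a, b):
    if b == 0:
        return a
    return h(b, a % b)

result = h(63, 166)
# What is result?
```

h(63, 166) -> h(166, 63) -> h(63, 40) -> h(40, 23) -> h(23, 17) -> h(17, 6) -> h(6, 5) -> h(5, 1) -> h(1, 0) -> 1

Answer: 1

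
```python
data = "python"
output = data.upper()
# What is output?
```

Trace:
`data = "python"` → data = 'python'
`output = data.upper()` → output = 'PYTHON'
So output = 'PYTHON'

Answer: 'PYTHON'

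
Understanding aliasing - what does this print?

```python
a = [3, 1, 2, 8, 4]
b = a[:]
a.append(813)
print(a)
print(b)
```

Key concept: slice [:] creates copy.
Step by step:
`a = [3, 1, 2, 8, 4]` → a = [3, 1, 2, 8, 4]
`b = a[:]` → b = [3, 1, 2, 8, 4]
`a.append(813)` → a = [3, 1, 2, 8, 4, 813]
`print(a)` → prints [3, 1, 2, 8, 4, 813]
`print(b)` → prints [3, 1, 2, 8, 4]

Answer:
[3, 1, 2, 8, 4, 813]
[3, 1, 2, 8, 4]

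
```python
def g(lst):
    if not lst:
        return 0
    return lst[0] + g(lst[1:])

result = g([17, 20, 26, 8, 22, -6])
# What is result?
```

17 + 20 + 26 + 8 + 22 + (-6) + 0 = 87

Answer: 87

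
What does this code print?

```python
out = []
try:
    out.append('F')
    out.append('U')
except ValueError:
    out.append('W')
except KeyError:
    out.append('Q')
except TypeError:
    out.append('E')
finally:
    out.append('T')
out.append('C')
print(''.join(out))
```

Execution trace: 'F' (try body) → 'U' (try body, no exception) → 'T' (finally) → 'C' (after the try/except). Output: FUTC

Answer: FUTC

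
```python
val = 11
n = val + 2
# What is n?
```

Trace:
`val = 11` → val = 11
`n = val + 2` → n = 13
So n = 13

Answer: 13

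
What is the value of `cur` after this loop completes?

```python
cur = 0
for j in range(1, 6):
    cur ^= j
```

XOR of 1 to 5
`cur` takes the values: 0 → 1 → 3 → 0 → 4 → 1

Answer: 1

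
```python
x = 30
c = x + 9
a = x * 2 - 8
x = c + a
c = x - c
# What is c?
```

Trace:
`x = 30` → x = 30
`c = x + 9` → c = 39
`a = x * 2 - 8` → a = 52
`x = c + a` → x = 91
`c = x - c` → c = 52
So c = 52

Answer: 52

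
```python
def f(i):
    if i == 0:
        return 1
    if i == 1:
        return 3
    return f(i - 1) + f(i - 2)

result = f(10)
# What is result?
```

Build up from base cases: f(0)=1, f(1)=3, f(2)=4, f(3)=7, f(4)=11, f(5)=18, f(6)=29, ..., f(10)=199

Answer: 199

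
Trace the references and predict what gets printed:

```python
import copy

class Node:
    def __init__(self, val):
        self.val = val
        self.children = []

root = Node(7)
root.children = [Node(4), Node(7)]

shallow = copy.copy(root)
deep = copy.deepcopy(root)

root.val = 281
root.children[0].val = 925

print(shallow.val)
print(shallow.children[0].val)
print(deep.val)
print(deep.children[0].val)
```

Key concept: deep copy with custom objects.
Step by step:
`root = Node(7)` → root = Node(val=7, children=[])
`root.children = [Node(4), Node(7)]` → root = Node(val=7, children=[Node(val=4, children=[]), Node(val=7, children=[])])
`shallow = copy.copy(root)` → shallow = Node(val=7, children=[Node(val=4, children=[]), Node(val=7, children=[])])
`deep = copy.deepcopy(root)` → deep = Node(val=7, children=[Node(val=4, children=[]), Node(val=7, children=[])])
`root.val = 281` → root = Node(val=281, children=[Node(val=4, children=[]), Node(val=7, children=[])])
`root.children[0].val = 925` → root = Node(val=281, children=[Node(val=925, children=[]), Node(val=7, children=[])]); shallow = Node(val=7, children=[Node(val=925, children=[]), Node(val=7, children=[])])
`print(shallow.val)` → prints 7
`print(shallow.children[0].val)` → prints 925
`print(deep.val)` → prints 7
`print(deep.children[0].val)` → prints 4

Answer:
7
925
7
4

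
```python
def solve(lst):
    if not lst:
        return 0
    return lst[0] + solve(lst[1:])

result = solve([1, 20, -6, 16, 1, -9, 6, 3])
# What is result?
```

1 + 20 + (-6) + 16 + 1 + (-9) + 6 + 3 + 0 = 32

Answer: 32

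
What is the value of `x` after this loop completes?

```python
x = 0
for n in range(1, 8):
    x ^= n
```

XOR of 1 to 7
`x` takes the values: 0 → 1 → 3 → 0 → 4 → 1 → 7 → 0

Answer: 0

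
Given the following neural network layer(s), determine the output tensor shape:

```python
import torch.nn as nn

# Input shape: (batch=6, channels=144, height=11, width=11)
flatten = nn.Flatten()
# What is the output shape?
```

Input: (6, 144, 11, 11) -> Output: (6, 17424)

Answer: (6, 17424)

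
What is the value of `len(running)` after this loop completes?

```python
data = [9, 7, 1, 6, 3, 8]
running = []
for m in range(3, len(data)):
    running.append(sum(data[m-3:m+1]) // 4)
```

Number of 4-element averages
`running` takes the values: [] → [5] → [5, 4] → [5, 4, 4]
So `len(running)` = 3

Answer: 3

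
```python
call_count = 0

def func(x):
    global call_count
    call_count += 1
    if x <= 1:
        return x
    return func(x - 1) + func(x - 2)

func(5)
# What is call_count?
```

Calls(x) = 1 + Calls(x-1) + Calls(x-2); Calls(0)=Calls(1)=1. For x=5 this gives 15.

Answer: 15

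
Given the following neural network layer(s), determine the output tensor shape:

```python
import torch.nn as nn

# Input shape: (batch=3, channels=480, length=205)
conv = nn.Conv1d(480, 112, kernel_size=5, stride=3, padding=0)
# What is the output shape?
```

Input: (3, 480, 205) -> Output: (3, 112, 67)

Answer: (3, 112, 67)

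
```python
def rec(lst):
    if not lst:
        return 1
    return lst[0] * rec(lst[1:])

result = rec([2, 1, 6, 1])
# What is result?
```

Product over [2, 1, 6, 1] = 2 * 1 * 6 * 1 = 12

Answer: 12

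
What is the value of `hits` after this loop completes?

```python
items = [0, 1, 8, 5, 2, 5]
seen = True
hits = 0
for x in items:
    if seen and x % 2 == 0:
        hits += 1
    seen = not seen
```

Count even values at even positions
`hits` takes the values: 0 → 1 → 2 → 3

Answer: 3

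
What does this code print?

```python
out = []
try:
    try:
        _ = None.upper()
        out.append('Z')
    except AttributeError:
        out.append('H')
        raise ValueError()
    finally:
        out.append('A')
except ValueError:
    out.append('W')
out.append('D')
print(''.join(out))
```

Execution trace: 'H' (inner except AttributeError) → 'A' (inner finally) → 'W' (outer except ValueError) → 'D' (after the try/except). Output: HAWD

Answer: HAWD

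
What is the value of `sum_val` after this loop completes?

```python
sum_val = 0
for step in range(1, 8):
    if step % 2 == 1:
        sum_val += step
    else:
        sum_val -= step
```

Add odd, subtract even
`sum_val` takes the values: 0 → 1 → -1 → 2 → -2 → 3 → -3 → 4

Answer: 4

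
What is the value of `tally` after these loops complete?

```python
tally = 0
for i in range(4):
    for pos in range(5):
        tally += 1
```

4 * 5 = 20
`tally` takes the values: 0 → 1 → 2 → 3 → 4 → 5 → 6 → 7 → 8 → 9 → 10 → 11 → 12 → 13 → 14 → 15 → 16 → 17 → 18 → 19 → 20

Answer: 20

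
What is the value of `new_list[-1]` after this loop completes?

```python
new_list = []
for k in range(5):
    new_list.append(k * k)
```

Last element of squares 0 to 4
`new_list` takes the values: [] → [0] → [0, 1] → [0, 1, 4] → [0, 1, 4, 9] → [0, 1, 4, 9, 16]
So `new_list[-1]` = 16

Answer: 16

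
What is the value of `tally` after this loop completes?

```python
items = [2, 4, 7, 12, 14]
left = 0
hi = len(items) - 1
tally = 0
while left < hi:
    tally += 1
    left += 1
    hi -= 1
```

Iterations until pointers meet (list length 5)
`tally` takes the values: 0 → 1 → 2

Answer: 2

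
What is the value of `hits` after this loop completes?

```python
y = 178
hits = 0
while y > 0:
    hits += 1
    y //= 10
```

Count digits by repeated division by 10
`hits` takes the values: 0 → 1 → 2 → 3

Answer: 3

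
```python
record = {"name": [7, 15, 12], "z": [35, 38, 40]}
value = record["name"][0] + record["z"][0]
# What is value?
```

Trace:
`record = {"name": [7, 15, 12], "z": [35, 38, 40]}` → record = {'name': [7, 15, 12], 'z': [35, 38, 40]}
`value = record["name"][0] + record["z"][0]` → value = 42
So value = 42

Answer: 42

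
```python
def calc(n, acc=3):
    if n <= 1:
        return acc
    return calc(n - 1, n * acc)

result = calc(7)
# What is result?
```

Accumulator trace (n, acc): (7, 3) -> (6, 21) -> (5, 126) -> (4, 630) -> (3, 2520) -> (2, 7560) -> (1, 15120) -> return 15120

Answer: 15120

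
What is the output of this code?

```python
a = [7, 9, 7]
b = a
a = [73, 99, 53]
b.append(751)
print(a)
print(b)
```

Key concept: rebinding vs mutation: a is rebound to a new list, b still points at the original.
Step by step:
`a = [7, 9, 7]` → a = [7, 9, 7]
`b = a` → b = [7, 9, 7] (same object as a)
`a = [73, 99, 53]` → a = [73, 99, 53]
`b.append(751)` → b = [7, 9, 7, 751]
`print(a)` → prints [73, 99, 53]
`print(b)` → prints [7, 9, 7, 751]

Answer:
[73, 99, 53]
[7, 9, 7, 751]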